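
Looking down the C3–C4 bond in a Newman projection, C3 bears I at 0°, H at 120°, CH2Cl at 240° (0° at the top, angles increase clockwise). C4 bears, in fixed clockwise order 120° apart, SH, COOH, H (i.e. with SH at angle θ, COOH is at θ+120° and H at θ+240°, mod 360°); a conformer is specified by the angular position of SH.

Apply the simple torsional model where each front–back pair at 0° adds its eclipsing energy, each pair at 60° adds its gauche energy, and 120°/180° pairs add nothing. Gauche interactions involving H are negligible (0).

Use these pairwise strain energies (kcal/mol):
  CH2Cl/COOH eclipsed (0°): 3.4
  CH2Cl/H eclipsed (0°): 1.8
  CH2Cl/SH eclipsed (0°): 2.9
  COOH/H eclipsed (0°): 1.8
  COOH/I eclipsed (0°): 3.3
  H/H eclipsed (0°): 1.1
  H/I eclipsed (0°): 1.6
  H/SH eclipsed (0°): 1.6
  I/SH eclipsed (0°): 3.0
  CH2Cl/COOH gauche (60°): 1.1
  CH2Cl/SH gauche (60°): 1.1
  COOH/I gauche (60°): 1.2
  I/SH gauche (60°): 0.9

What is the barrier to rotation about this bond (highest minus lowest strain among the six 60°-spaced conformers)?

SH at 0° (eclipsed): I–SH eclipsed, H–COOH eclipsed, CH2Cl–H eclipsed; 3.0 + 1.8 + 1.8 = 6.6 kcal/mol.
SH at 60° (staggered): I–SH gauche, CH2Cl–COOH gauche; 0.9 + 1.1 = 2.0 kcal/mol.
SH at 120° (eclipsed): I–H eclipsed, H–SH eclipsed, CH2Cl–COOH eclipsed; 1.6 + 1.6 + 3.4 = 6.6 kcal/mol.
SH at 180° (staggered): I–COOH gauche, CH2Cl–SH gauche, CH2Cl–COOH gauche; 1.2 + 1.1 + 1.1 = 3.4 kcal/mol.
SH at 240° (eclipsed): I–COOH eclipsed, H–H eclipsed, CH2Cl–SH eclipsed; 3.3 + 1.1 + 2.9 = 7.3 kcal/mol.
SH at 300° (staggered): I–SH gauche, I–COOH gauche, CH2Cl–SH gauche; 0.9 + 1.2 + 1.1 = 3.2 kcal/mol.
Max at 240° (7.3 kcal/mol), min at 60° (2.0 kcal/mol); barrier = 5.3 kcal/mol.

5.3 kcal/mol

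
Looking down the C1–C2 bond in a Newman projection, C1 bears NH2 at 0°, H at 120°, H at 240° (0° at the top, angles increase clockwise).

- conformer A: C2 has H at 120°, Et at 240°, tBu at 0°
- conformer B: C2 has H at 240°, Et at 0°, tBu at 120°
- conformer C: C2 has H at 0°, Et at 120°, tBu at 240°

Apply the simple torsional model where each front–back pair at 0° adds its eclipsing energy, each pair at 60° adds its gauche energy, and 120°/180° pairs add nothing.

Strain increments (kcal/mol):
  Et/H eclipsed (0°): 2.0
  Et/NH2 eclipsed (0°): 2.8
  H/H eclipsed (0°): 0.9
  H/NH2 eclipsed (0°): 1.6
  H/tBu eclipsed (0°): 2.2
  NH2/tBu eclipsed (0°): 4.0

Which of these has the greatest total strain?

A (eclipsed): NH2–tBu eclipsed, H–H eclipsed, H–Et eclipsed; 4.0 + 0.9 + 2.0 = 6.9 kcal/mol.
B (eclipsed): NH2–Et eclipsed, H–tBu eclipsed, H–H eclipsed; 2.8 + 2.2 + 0.9 = 5.9 kcal/mol.
C (eclipsed): NH2–H eclipsed, H–Et eclipsed, H–tBu eclipsed; 1.6 + 2.0 + 2.2 = 5.8 kcal/mol.
A has the highest total (6.9 kcal/mol).

A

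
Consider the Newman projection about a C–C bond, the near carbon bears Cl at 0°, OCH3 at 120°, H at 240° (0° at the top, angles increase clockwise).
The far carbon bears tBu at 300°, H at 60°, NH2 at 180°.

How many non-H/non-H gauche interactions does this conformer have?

Non-H gauche pairs: Cl(0°)/tBu(300°); OCH3(120°)/NH2(180°) — 2 interactions.

2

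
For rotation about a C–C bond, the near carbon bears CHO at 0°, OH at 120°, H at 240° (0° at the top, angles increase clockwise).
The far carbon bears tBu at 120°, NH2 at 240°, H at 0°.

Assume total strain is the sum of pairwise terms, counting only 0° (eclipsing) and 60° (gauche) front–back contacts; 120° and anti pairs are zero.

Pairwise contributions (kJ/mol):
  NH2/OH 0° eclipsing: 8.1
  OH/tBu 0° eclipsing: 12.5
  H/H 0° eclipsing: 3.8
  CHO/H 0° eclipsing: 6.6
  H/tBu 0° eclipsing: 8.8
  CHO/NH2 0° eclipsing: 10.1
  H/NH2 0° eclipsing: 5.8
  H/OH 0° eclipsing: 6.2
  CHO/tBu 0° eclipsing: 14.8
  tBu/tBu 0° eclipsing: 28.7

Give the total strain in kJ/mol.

24.9 kJ/mol

This conformer (eclipsed): CHO(0°)/H(0°) eclipsed 6.6; OH(120°)/tBu(120°) eclipsed 12.5; H(240°)/NH2(240°) eclipsed 5.8 → 24.9 kJ/mol.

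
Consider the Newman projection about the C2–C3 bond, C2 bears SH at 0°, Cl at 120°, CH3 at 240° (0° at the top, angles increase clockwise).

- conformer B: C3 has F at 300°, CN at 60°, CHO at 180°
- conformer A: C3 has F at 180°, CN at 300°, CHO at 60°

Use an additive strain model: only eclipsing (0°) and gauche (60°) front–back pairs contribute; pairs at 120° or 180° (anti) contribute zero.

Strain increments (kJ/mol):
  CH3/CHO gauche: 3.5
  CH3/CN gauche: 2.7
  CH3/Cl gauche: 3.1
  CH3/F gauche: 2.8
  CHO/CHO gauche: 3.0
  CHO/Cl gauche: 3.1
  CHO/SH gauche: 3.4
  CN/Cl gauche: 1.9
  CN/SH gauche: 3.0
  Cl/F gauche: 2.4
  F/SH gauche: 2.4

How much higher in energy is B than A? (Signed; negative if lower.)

B (staggered): SH–F gauche, SH–CN gauche, Cl–CN gauche, Cl–CHO gauche, CH3–F gauche, CH3–CHO gauche; 2.4 + 3.0 + 1.9 + 3.1 + 2.8 + 3.5 = 16.7 kJ/mol.
A (staggered): SH–CN gauche, SH–CHO gauche, Cl–F gauche, Cl–CHO gauche, CH3–F gauche, CH3–CN gauche; 3.0 + 3.4 + 2.4 + 3.1 + 2.8 + 2.7 = 17.4 kJ/mol.
E(B) − E(A) = 16.7 − 17.4 = -0.7 kJ/mol.

-0.7 kJ/mol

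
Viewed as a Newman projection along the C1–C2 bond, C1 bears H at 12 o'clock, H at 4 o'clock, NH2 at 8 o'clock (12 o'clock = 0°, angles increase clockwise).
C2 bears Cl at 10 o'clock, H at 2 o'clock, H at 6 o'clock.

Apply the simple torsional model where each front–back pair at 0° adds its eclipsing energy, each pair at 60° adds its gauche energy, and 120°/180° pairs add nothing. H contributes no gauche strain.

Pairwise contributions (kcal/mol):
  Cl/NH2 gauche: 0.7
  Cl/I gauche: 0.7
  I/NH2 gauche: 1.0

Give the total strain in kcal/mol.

0.7 kcal/mol

This conformer (staggered): NH2(240°)/Cl(300°) gauche 0.7 → 0.7 kcal/mol.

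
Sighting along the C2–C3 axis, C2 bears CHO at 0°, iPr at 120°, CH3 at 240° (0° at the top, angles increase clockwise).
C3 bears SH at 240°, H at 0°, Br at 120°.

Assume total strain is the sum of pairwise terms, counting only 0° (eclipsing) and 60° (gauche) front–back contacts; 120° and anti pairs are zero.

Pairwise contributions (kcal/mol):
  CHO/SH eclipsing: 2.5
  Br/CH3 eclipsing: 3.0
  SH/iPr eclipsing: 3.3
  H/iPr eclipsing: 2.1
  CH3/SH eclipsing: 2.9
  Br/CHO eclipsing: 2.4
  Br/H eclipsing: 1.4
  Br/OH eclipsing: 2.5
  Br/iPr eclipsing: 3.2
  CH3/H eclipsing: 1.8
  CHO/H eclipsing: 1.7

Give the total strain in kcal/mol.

This conformer (eclipsed): CHO(0°)/H(0°) eclipsed 1.7; iPr(120°)/Br(120°) eclipsed 3.2; CH3(240°)/SH(240°) eclipsed 2.9 → 7.8 kcal/mol.

7.8 kcal/mol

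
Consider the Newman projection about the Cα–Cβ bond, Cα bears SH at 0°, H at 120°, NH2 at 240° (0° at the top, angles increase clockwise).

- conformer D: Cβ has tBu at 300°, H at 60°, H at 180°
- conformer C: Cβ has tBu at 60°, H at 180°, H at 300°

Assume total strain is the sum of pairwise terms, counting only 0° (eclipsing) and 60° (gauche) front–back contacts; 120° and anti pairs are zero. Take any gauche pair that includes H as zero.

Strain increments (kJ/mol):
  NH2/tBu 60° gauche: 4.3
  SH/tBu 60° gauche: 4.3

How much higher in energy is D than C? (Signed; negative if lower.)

D (staggered): SH(0°)/tBu(300°) gauche 4.3; NH2(240°)/tBu(300°) gauche 4.3 → 8.6 kJ/mol.
C (staggered): SH(0°)/tBu(60°) gauche 4.3 → 4.3 kJ/mol.
E(D) − E(C) = 8.6 − 4.3 = +4.3 kJ/mol.

+4.3 kJ/mol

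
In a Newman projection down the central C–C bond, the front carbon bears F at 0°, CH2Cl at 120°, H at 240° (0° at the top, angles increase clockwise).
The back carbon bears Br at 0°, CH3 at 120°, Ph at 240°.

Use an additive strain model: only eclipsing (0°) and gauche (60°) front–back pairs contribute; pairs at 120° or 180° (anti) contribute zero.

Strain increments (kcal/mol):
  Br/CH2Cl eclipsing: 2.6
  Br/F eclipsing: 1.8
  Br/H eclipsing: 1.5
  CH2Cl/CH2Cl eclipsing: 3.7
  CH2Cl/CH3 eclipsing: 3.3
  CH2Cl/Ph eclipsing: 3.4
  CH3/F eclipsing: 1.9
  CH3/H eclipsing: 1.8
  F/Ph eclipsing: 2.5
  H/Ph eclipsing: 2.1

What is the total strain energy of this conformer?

This conformer (eclipsed): F(0°)/Br(0°) eclipsed 1.8; CH2Cl(120°)/CH3(120°) eclipsed 3.3; H(240°)/Ph(240°) eclipsed 2.1 → 7.2 kcal/mol.

7.2 kcal/mol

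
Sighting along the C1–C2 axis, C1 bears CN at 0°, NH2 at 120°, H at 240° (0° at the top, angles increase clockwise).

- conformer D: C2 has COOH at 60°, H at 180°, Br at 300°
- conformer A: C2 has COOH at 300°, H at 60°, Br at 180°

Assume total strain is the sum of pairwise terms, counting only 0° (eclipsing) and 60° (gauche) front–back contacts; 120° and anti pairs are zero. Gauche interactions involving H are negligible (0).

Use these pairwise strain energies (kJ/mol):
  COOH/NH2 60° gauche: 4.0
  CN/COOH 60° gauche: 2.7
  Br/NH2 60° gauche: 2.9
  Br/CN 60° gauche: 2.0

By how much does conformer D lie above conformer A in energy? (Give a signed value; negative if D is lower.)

+3.1 kJ/mol

D (staggered): CN–COOH gauche, CN–Br gauche, NH2–COOH gauche; 2.7 + 2.0 + 4.0 = 8.7 kJ/mol.
A (staggered): CN–COOH gauche, NH2–Br gauche; 2.7 + 2.9 = 5.6 kJ/mol.
E(D) − E(A) = 8.7 − 5.6 = +3.1 kJ/mol.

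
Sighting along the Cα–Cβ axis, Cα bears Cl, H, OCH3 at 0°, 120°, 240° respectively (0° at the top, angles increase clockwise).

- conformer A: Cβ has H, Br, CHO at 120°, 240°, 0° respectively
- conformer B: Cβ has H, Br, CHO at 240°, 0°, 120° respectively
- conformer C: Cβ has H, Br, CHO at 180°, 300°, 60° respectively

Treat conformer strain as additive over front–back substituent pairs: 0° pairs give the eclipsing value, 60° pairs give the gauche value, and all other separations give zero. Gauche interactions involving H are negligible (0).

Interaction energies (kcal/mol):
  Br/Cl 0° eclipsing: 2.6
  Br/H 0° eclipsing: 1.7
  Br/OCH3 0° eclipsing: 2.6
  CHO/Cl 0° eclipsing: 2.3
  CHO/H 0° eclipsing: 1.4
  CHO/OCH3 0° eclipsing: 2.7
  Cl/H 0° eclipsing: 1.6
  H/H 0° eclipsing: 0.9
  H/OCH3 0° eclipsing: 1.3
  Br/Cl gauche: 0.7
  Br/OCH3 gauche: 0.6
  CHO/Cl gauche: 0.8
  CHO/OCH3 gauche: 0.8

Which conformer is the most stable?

C

A is eclipsed. Cl at 0° is eclipsed with CHO at 0° (2.3); H at 120° is eclipsed with H at 120° (0.9); OCH3 at 240° is eclipsed with Br at 240° (2.6). Total 5.8 kcal/mol.
B is eclipsed. Cl at 0° is eclipsed with Br at 0° (2.6); H at 120° is eclipsed with CHO at 120° (1.4); OCH3 at 240° is eclipsed with H at 240° (1.3). Total 5.3 kcal/mol.
C is staggered. Cl at 0° is gauche with Br at 300° (0.7); Cl at 0° is gauche with CHO at 60° (0.8); OCH3 at 240° is gauche with Br at 300° (0.6). Total 2.1 kcal/mol.
C has the lowest total (2.1 kcal/mol).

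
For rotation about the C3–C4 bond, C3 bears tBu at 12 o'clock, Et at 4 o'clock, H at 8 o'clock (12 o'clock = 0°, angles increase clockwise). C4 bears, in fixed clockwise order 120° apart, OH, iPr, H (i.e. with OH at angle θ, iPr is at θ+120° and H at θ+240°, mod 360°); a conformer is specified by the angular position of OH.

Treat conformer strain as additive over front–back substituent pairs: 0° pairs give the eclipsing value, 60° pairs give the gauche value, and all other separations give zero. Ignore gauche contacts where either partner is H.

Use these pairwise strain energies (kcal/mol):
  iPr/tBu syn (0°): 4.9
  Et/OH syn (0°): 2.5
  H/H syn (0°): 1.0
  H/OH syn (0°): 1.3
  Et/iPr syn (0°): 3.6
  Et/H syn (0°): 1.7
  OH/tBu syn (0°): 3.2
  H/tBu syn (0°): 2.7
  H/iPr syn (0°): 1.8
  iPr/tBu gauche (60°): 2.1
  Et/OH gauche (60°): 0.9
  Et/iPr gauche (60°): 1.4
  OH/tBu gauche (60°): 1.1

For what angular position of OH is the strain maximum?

240°

OH at 0° (eclipsed): tBu(0°)/OH(0°) eclipsed 3.2; Et(120°)/iPr(120°) eclipsed 3.6; H(240°)/H(240°) eclipsed 1.0 → 7.8 kcal/mol.
OH at 60° (staggered): tBu(0°)/OH(60°) gauche 1.1; Et(120°)/OH(60°) gauche 0.9; Et(120°)/iPr(180°) gauche 1.4 → 3.4 kcal/mol.
OH at 120° (eclipsed): tBu(0°)/H(0°) eclipsed 2.7; Et(120°)/OH(120°) eclipsed 2.5; H(240°)/iPr(240°) eclipsed 1.8 → 7.0 kcal/mol.
OH at 180° (staggered): tBu(0°)/iPr(300°) gauche 2.1; Et(120°)/OH(180°) gauche 0.9 → 3.0 kcal/mol.
OH at 240° (eclipsed): tBu(0°)/iPr(0°) eclipsed 4.9; Et(120°)/H(120°) eclipsed 1.7; H(240°)/OH(240°) eclipsed 1.3 → 7.9 kcal/mol.
OH at 300° (staggered): tBu(0°)/OH(300°) gauche 1.1; tBu(0°)/iPr(60°) gauche 2.1; Et(120°)/iPr(60°) gauche 1.4 → 4.6 kcal/mol.
The maximum (7.9 kcal/mol) occurs with OH at 240°.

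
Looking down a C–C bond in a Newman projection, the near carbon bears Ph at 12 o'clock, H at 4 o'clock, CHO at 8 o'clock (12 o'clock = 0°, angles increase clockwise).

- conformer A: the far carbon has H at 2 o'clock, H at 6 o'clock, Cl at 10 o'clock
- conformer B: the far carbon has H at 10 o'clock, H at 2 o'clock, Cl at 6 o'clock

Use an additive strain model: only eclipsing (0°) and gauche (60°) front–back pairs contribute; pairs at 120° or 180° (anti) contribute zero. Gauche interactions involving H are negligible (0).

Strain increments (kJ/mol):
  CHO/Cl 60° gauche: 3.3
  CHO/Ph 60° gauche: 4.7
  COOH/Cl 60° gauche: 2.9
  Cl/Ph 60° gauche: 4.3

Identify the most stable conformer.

B

A is staggered. Ph at 0° is gauche with Cl at 300° (4.3); CHO at 240° is gauche with Cl at 300° (3.3). Total 7.6 kJ/mol.
B is staggered. CHO at 240° is gauche with Cl at 180° (3.3). Total 3.3 kJ/mol.
B has the lowest total (3.3 kJ/mol).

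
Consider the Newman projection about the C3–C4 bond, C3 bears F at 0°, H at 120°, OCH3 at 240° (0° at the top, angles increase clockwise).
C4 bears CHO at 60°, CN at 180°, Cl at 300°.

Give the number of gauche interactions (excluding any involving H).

Non-H gauche pairs: F(0°)/CHO(60°); F(0°)/Cl(300°); OCH3(240°)/CN(180°); OCH3(240°)/Cl(300°) — 4 interactions.

4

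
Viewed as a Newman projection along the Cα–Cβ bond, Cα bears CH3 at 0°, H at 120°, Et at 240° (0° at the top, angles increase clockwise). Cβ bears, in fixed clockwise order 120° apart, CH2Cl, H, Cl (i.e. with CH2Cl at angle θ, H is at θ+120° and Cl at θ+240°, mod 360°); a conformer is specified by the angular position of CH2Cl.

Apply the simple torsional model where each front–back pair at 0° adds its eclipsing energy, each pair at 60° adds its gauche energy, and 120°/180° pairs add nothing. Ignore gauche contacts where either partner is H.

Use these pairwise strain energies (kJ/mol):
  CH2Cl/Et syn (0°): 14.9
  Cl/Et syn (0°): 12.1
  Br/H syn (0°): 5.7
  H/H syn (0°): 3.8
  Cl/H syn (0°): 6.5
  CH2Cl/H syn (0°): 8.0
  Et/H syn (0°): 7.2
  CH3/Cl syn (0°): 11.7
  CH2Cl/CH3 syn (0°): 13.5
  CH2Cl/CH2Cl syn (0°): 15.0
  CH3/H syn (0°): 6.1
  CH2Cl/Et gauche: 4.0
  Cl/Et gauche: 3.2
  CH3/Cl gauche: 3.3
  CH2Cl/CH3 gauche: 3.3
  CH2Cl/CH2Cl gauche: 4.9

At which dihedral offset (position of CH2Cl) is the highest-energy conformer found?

0°

CH2Cl at 0° (eclipsed): CH3(0°)/CH2Cl(0°) eclipsed 13.5; H(120°)/H(120°) eclipsed 3.8; Et(240°)/Cl(240°) eclipsed 12.1 → 29.4 kJ/mol.
CH2Cl at 60° (staggered): CH3(0°)/CH2Cl(60°) gauche 3.3; CH3(0°)/Cl(300°) gauche 3.3; Et(240°)/Cl(300°) gauche 3.2 → 9.8 kJ/mol.
CH2Cl at 120° (eclipsed): CH3(0°)/Cl(0°) eclipsed 11.7; H(120°)/CH2Cl(120°) eclipsed 8.0; Et(240°)/H(240°) eclipsed 7.2 → 26.9 kJ/mol.
CH2Cl at 180° (staggered): CH3(0°)/Cl(60°) gauche 3.3; Et(240°)/CH2Cl(180°) gauche 4.0 → 7.3 kJ/mol.
CH2Cl at 240° (eclipsed): CH3(0°)/H(0°) eclipsed 6.1; H(120°)/Cl(120°) eclipsed 6.5; Et(240°)/CH2Cl(240°) eclipsed 14.9 → 27.5 kJ/mol.
CH2Cl at 300° (staggered): CH3(0°)/CH2Cl(300°) gauche 3.3; Et(240°)/CH2Cl(300°) gauche 4.0; Et(240°)/Cl(180°) gauche 3.2 → 10.5 kJ/mol.
The maximum (29.4 kJ/mol) occurs with CH2Cl at 0°.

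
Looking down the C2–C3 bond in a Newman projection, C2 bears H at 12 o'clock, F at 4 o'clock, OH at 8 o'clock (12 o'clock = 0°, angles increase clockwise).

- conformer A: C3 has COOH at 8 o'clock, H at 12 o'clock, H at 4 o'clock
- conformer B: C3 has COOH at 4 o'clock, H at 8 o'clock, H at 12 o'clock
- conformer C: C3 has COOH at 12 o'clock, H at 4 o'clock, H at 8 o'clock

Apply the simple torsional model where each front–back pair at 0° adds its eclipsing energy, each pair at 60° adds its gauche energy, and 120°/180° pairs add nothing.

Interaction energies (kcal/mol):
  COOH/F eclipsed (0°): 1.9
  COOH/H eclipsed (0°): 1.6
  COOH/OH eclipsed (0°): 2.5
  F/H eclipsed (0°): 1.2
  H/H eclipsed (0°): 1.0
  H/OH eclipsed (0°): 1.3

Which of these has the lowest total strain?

C

A (eclipsed): H–H eclipsed, F–H eclipsed, OH–COOH eclipsed; 1.0 + 1.2 + 2.5 = 4.7 kcal/mol.
B (eclipsed): H–H eclipsed, F–COOH eclipsed, OH–H eclipsed; 1.0 + 1.9 + 1.3 = 4.2 kcal/mol.
C (eclipsed): H–COOH eclipsed, F–H eclipsed, OH–H eclipsed; 1.6 + 1.2 + 1.3 = 4.1 kcal/mol.
C has the lowest total (4.1 kcal/mol).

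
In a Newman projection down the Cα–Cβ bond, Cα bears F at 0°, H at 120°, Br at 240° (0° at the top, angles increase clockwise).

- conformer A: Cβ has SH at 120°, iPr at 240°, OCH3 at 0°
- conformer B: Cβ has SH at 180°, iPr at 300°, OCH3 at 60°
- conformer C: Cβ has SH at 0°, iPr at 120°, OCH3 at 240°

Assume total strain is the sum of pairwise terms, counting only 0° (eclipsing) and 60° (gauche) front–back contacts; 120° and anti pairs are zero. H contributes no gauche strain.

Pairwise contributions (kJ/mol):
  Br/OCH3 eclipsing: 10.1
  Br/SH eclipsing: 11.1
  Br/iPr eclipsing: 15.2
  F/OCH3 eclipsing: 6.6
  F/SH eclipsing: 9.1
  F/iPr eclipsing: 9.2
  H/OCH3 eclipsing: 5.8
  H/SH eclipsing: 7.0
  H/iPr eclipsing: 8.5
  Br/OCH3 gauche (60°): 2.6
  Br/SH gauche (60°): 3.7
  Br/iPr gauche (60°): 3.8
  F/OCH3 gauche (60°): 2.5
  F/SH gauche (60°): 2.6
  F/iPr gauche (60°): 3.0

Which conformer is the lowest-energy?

A is eclipsed. F at 0° is eclipsed with OCH3 at 0° (6.6); H at 120° is eclipsed with SH at 120° (7.0); Br at 240° is eclipsed with iPr at 240° (15.2). Total 28.8 kJ/mol.
B is staggered. F at 0° is gauche with iPr at 300° (3.0); F at 0° is gauche with OCH3 at 60° (2.5); Br at 240° is gauche with SH at 180° (3.7); Br at 240° is gauche with iPr at 300° (3.8). Total 13.0 kJ/mol.
C is eclipsed. F at 0° is eclipsed with SH at 0° (9.1); H at 120° is eclipsed with iPr at 120° (8.5); Br at 240° is eclipsed with OCH3 at 240° (10.1). Total 27.7 kJ/mol.
B has the lowest total (13.0 kJ/mol).

B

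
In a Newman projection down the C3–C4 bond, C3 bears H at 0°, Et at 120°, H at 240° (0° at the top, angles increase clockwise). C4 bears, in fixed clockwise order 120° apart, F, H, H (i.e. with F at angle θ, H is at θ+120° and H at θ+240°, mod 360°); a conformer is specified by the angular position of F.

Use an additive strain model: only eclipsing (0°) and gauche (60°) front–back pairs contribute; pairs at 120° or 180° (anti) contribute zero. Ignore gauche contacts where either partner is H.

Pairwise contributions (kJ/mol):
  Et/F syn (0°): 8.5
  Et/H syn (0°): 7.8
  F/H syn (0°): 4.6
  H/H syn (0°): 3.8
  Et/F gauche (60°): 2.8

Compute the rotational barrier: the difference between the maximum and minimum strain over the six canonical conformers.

16.2 kJ/mol

F at 0° is eclipsed. H at 0° is eclipsed with F at 0° (4.6); Et at 120° is eclipsed with H at 120° (7.8); H at 240° is eclipsed with H at 240° (3.8). Total 16.2 kJ/mol.
F at 60° is staggered. Et at 120° is gauche with F at 60° (2.8). Total 2.8 kJ/mol.
F at 120° is eclipsed. H at 0° is eclipsed with H at 0° (3.8); Et at 120° is eclipsed with F at 120° (8.5); H at 240° is eclipsed with H at 240° (3.8). Total 16.1 kJ/mol.
F at 180° is staggered. Et at 120° is gauche with F at 180° (2.8). Total 2.8 kJ/mol.
F at 240° is eclipsed. H at 0° is eclipsed with H at 0° (3.8); Et at 120° is eclipsed with H at 120° (7.8); H at 240° is eclipsed with F at 240° (4.6). Total 16.2 kJ/mol.
F at 300° (staggered): no non-H gauche contacts → 0.0 kJ/mol.
Max at 0° (16.2 kJ/mol), min at 300° (0.0 kJ/mol); barrier = 16.2 kJ/mol.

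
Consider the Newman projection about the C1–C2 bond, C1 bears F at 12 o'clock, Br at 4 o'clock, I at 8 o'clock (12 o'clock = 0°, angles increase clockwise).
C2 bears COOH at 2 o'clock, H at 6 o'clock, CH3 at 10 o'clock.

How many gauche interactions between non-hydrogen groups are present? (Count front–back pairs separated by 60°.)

Non-H gauche pairs: F(0°)/COOH(60°); F(0°)/CH3(300°); Br(120°)/COOH(60°); I(240°)/CH3(300°) — 4 interactions.

4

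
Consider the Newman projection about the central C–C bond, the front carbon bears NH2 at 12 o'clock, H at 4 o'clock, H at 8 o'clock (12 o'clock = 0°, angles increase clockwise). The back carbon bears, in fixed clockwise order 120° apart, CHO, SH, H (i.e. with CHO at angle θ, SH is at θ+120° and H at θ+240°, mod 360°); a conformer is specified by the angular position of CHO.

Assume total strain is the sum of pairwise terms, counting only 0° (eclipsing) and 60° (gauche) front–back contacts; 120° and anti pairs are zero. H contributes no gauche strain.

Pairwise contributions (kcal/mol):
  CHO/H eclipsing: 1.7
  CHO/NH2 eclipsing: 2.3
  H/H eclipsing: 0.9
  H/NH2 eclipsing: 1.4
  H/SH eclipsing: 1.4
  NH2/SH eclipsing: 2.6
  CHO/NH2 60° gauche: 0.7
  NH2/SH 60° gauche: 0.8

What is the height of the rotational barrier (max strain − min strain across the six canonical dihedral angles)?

4.5 kcal/mol

CHO at 0° (eclipsed): NH2(0°)/CHO(0°) eclipsed 2.3; H(120°)/SH(120°) eclipsed 1.4; H(240°)/H(240°) eclipsed 0.9 → 4.6 kcal/mol.
CHO at 60° (staggered): NH2(0°)/CHO(60°) gauche 0.7 → 0.7 kcal/mol.
CHO at 120° (eclipsed): NH2(0°)/H(0°) eclipsed 1.4; H(120°)/CHO(120°) eclipsed 1.7; H(240°)/SH(240°) eclipsed 1.4 → 4.5 kcal/mol.
CHO at 180° (staggered): NH2(0°)/SH(300°) gauche 0.8 → 0.8 kcal/mol.
CHO at 240° (eclipsed): NH2(0°)/SH(0°) eclipsed 2.6; H(120°)/H(120°) eclipsed 0.9; H(240°)/CHO(240°) eclipsed 1.7 → 5.2 kcal/mol.
CHO at 300° (staggered): NH2(0°)/CHO(300°) gauche 0.7; NH2(0°)/SH(60°) gauche 0.8 → 1.5 kcal/mol.
Max at 240° (5.2 kcal/mol), min at 60° (0.7 kcal/mol); barrier = 4.5 kcal/mol.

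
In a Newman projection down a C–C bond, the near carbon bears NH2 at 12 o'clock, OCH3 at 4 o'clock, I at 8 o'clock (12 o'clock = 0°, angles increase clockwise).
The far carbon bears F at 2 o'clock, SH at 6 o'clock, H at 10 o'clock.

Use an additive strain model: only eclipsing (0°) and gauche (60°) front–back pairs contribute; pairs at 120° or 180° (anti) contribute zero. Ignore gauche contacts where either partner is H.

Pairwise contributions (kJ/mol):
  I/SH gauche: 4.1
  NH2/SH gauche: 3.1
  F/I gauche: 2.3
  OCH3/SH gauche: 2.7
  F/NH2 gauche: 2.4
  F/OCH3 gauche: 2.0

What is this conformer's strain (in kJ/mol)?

This conformer (staggered): NH2–F gauche, OCH3–F gauche, OCH3–SH gauche, I–SH gauche; 2.4 + 2.0 + 2.7 + 4.1 = 11.2 kJ/mol.

11.2 kJ/mol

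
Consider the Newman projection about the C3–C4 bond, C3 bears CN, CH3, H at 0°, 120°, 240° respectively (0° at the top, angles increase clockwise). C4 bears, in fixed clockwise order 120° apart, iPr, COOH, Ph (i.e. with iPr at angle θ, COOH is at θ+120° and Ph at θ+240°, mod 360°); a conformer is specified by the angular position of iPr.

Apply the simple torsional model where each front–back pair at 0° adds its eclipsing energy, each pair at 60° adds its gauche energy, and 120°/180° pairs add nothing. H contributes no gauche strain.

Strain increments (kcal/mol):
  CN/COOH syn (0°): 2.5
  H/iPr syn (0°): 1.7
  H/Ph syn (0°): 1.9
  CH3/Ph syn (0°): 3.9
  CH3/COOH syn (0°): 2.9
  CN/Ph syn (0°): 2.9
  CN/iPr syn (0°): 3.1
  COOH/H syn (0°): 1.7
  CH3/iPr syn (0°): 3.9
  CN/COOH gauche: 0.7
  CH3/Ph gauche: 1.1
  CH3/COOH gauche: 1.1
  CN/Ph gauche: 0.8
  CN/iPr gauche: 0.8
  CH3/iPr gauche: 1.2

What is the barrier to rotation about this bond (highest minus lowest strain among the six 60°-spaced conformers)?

4.8 kcal/mol

iPr at 0° (eclipsed): CN–iPr eclipsed, CH3–COOH eclipsed, H–Ph eclipsed; 3.1 + 2.9 + 1.9 = 7.9 kcal/mol.
iPr at 60° (staggered): CN–iPr gauche, CN–Ph gauche, CH3–iPr gauche, CH3–COOH gauche; 0.8 + 0.8 + 1.2 + 1.1 = 3.9 kcal/mol.
iPr at 120° (eclipsed): CN–Ph eclipsed, CH3–iPr eclipsed, H–COOH eclipsed; 2.9 + 3.9 + 1.7 = 8.5 kcal/mol.
iPr at 180° (staggered): CN–COOH gauche, CN–Ph gauche, CH3–iPr gauche, CH3–Ph gauche; 0.7 + 0.8 + 1.2 + 1.1 = 3.8 kcal/mol.
iPr at 240° (eclipsed): CN–COOH eclipsed, CH3–Ph eclipsed, H–iPr eclipsed; 2.5 + 3.9 + 1.7 = 8.1 kcal/mol.
iPr at 300° (staggered): CN–iPr gauche, CN–COOH gauche, CH3–COOH gauche, CH3–Ph gauche; 0.8 + 0.7 + 1.1 + 1.1 = 3.7 kcal/mol.
Max at 120° (8.5 kcal/mol), min at 300° (3.7 kcal/mol); barrier = 4.8 kcal/mol.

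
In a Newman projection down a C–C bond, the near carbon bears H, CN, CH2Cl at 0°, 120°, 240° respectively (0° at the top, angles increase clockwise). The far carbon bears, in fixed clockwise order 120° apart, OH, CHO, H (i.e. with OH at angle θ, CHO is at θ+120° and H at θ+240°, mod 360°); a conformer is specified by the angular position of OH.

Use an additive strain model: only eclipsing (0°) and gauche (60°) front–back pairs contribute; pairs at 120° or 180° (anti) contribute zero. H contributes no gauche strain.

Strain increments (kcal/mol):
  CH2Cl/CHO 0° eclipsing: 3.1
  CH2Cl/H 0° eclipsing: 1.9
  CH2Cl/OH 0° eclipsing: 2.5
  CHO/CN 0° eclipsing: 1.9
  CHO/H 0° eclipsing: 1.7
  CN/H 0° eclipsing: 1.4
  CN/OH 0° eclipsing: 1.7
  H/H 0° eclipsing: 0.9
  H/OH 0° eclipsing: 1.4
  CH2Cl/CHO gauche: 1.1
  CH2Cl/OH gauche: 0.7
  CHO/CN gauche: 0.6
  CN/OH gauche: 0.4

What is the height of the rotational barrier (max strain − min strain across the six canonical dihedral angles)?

OH at 0° is eclipsed. H at 0° is eclipsed with OH at 0° (1.4); CN at 120° is eclipsed with CHO at 120° (1.9); CH2Cl at 240° is eclipsed with H at 240° (1.9). Total 5.2 kcal/mol.
OH at 60° is staggered. CN at 120° is gauche with OH at 60° (0.4); CN at 120° is gauche with CHO at 180° (0.6); CH2Cl at 240° is gauche with CHO at 180° (1.1). Total 2.1 kcal/mol.
OH at 120° is eclipsed. H at 0° is eclipsed with H at 0° (0.9); CN at 120° is eclipsed with OH at 120° (1.7); CH2Cl at 240° is eclipsed with CHO at 240° (3.1). Total 5.7 kcal/mol.
OH at 180° is staggered. CN at 120° is gauche with OH at 180° (0.4); CH2Cl at 240° is gauche with OH at 180° (0.7); CH2Cl at 240° is gauche with CHO at 300° (1.1). Total 2.2 kcal/mol.
OH at 240° is eclipsed. H at 0° is eclipsed with CHO at 0° (1.7); CN at 120° is eclipsed with H at 120° (1.4); CH2Cl at 240° is eclipsed with OH at 240° (2.5). Total 5.6 kcal/mol.
OH at 300° is staggered. CN at 120° is gauche with CHO at 60° (0.6); CH2Cl at 240° is gauche with OH at 300° (0.7). Total 1.3 kcal/mol.
Max at 120° (5.7 kcal/mol), min at 300° (1.3 kcal/mol); barrier = 4.4 kcal/mol.

4.4 kcal/mol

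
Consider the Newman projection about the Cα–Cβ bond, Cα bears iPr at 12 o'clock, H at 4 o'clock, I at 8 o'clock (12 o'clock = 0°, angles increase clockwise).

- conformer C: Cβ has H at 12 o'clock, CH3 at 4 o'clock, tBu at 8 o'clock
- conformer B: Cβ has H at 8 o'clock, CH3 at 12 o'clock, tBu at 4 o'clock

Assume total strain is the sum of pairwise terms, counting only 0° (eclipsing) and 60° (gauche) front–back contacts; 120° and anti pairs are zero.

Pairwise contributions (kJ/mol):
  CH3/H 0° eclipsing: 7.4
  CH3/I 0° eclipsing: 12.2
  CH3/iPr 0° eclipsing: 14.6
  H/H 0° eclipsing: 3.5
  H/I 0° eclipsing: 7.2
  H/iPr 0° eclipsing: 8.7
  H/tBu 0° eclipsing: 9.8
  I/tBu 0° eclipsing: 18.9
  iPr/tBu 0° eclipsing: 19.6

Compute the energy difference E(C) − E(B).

+3.4 kJ/mol

C (eclipsed): iPr–H eclipsed, H–CH3 eclipsed, I–tBu eclipsed; 8.7 + 7.4 + 18.9 = 35.0 kJ/mol.
B (eclipsed): iPr–CH3 eclipsed, H–tBu eclipsed, I–H eclipsed; 14.6 + 9.8 + 7.2 = 31.6 kJ/mol.
E(C) − E(B) = 35.0 − 31.6 = +3.4 kJ/mol.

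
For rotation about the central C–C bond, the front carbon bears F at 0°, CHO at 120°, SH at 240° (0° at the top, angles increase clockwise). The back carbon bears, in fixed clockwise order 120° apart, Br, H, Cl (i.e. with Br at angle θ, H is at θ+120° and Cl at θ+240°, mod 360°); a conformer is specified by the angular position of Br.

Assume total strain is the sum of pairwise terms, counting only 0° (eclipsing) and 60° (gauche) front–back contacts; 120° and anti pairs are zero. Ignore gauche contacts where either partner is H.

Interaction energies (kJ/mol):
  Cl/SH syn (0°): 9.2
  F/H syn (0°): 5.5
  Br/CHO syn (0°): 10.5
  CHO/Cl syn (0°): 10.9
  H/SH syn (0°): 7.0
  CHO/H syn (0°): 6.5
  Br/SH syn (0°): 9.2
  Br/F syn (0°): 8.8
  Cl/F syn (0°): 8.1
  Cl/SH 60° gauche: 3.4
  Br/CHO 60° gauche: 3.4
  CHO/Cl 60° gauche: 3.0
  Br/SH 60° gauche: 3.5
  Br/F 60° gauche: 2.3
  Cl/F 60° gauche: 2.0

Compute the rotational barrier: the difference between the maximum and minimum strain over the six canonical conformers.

Br at 0° (eclipsed): F(0°)/Br(0°) eclipsed 8.8; CHO(120°)/H(120°) eclipsed 6.5; SH(240°)/Cl(240°) eclipsed 9.2 → 24.5 kJ/mol.
Br at 60° (staggered): F(0°)/Br(60°) gauche 2.3; F(0°)/Cl(300°) gauche 2.0; CHO(120°)/Br(60°) gauche 3.4; SH(240°)/Cl(300°) gauche 3.4 → 11.1 kJ/mol.
Br at 120° (eclipsed): F(0°)/Cl(0°) eclipsed 8.1; CHO(120°)/Br(120°) eclipsed 10.5; SH(240°)/H(240°) eclipsed 7.0 → 25.6 kJ/mol.
Br at 180° (staggered): F(0°)/Cl(60°) gauche 2.0; CHO(120°)/Br(180°) gauche 3.4; CHO(120°)/Cl(60°) gauche 3.0; SH(240°)/Br(180°) gauche 3.5 → 11.9 kJ/mol.
Br at 240° (eclipsed): F(0°)/H(0°) eclipsed 5.5; CHO(120°)/Cl(120°) eclipsed 10.9; SH(240°)/Br(240°) eclipsed 9.2 → 25.6 kJ/mol.
Br at 300° (staggered): F(0°)/Br(300°) gauche 2.3; CHO(120°)/Cl(180°) gauche 3.0; SH(240°)/Br(300°) gauche 3.5; SH(240°)/Cl(180°) gauche 3.4 → 12.2 kJ/mol.
Max at 120° (25.6 kJ/mol), min at 60° (11.1 kJ/mol); barrier = 14.5 kJ/mol.

14.5 kJ/mol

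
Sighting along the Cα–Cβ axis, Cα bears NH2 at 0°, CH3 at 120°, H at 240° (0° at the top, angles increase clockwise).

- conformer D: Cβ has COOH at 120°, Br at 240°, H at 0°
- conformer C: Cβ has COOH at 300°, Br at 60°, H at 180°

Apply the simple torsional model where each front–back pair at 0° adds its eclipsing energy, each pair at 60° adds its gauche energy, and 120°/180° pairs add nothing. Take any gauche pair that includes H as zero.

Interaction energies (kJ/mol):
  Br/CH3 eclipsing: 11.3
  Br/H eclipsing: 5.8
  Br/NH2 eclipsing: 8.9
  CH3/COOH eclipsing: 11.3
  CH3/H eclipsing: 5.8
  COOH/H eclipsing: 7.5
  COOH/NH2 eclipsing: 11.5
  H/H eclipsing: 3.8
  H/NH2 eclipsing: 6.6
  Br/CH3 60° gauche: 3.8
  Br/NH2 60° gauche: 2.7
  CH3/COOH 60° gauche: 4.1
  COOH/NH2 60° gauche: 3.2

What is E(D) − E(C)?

+14.0 kJ/mol

D (eclipsed): NH2(0°)/H(0°) eclipsed 6.6; CH3(120°)/COOH(120°) eclipsed 11.3; H(240°)/Br(240°) eclipsed 5.8 → 23.7 kJ/mol.
C (staggered): NH2(0°)/COOH(300°) gauche 3.2; NH2(0°)/Br(60°) gauche 2.7; CH3(120°)/Br(60°) gauche 3.8 → 9.7 kJ/mol.
E(D) − E(C) = 23.7 − 9.7 = +14.0 kJ/mol.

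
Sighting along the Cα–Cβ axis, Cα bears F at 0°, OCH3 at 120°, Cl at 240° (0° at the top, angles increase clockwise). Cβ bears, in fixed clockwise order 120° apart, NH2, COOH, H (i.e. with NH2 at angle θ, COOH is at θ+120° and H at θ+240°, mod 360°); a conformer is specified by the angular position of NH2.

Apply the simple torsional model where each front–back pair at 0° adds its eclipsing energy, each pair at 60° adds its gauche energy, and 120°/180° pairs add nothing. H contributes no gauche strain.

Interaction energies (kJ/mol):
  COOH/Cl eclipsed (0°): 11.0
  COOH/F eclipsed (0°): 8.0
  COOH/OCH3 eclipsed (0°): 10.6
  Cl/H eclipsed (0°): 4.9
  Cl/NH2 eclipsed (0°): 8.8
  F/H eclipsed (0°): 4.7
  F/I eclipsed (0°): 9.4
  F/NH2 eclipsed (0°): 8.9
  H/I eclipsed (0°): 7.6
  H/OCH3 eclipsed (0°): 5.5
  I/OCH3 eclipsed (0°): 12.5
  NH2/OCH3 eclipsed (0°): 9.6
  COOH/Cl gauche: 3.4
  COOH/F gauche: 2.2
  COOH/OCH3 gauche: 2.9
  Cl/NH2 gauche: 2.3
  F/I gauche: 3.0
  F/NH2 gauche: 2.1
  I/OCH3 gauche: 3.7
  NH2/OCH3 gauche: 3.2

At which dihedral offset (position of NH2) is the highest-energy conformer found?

120°

NH2 at 0° (eclipsed): F(0°)/NH2(0°) eclipsed 8.9; OCH3(120°)/COOH(120°) eclipsed 10.6; Cl(240°)/H(240°) eclipsed 4.9 → 24.4 kJ/mol.
NH2 at 60° (staggered): F(0°)/NH2(60°) gauche 2.1; OCH3(120°)/NH2(60°) gauche 3.2; OCH3(120°)/COOH(180°) gauche 2.9; Cl(240°)/COOH(180°) gauche 3.4 → 11.6 kJ/mol.
NH2 at 120° (eclipsed): F(0°)/H(0°) eclipsed 4.7; OCH3(120°)/NH2(120°) eclipsed 9.6; Cl(240°)/COOH(240°) eclipsed 11.0 → 25.3 kJ/mol.
NH2 at 180° (staggered): F(0°)/COOH(300°) gauche 2.2; OCH3(120°)/NH2(180°) gauche 3.2; Cl(240°)/NH2(180°) gauche 2.3; Cl(240°)/COOH(300°) gauche 3.4 → 11.1 kJ/mol.
NH2 at 240° (eclipsed): F(0°)/COOH(0°) eclipsed 8.0; OCH3(120°)/H(120°) eclipsed 5.5; Cl(240°)/NH2(240°) eclipsed 8.8 → 22.3 kJ/mol.
NH2 at 300° (staggered): F(0°)/NH2(300°) gauche 2.1; F(0°)/COOH(60°) gauche 2.2; OCH3(120°)/COOH(60°) gauche 2.9; Cl(240°)/NH2(300°) gauche 2.3 → 9.5 kJ/mol.
The maximum (25.3 kJ/mol) occurs with NH2 at 120°.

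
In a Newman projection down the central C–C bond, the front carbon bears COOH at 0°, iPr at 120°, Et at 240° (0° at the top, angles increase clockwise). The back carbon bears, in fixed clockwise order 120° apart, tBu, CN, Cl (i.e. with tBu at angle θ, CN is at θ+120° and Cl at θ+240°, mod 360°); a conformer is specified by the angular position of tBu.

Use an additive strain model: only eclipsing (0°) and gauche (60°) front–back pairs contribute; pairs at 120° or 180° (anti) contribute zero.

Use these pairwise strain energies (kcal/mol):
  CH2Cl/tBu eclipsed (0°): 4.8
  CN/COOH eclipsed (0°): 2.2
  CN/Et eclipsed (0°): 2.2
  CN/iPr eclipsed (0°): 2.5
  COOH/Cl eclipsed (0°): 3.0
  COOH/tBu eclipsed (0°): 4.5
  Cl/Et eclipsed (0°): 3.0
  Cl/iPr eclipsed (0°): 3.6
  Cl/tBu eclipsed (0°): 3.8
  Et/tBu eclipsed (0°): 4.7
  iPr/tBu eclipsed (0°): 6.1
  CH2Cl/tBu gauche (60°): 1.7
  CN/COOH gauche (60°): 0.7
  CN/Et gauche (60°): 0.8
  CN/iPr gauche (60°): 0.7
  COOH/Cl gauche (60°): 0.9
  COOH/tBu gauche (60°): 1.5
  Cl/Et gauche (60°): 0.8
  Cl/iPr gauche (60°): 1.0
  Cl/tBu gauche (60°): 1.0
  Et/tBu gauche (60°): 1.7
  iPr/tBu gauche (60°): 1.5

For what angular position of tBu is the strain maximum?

tBu at 0° is eclipsed. COOH at 0° is eclipsed with tBu at 0° (4.5); iPr at 120° is eclipsed with CN at 120° (2.5); Et at 240° is eclipsed with Cl at 240° (3.0). Total 10.0 kcal/mol.
tBu at 60° is staggered. COOH at 0° is gauche with tBu at 60° (1.5); COOH at 0° is gauche with Cl at 300° (0.9); iPr at 120° is gauche with tBu at 60° (1.5); iPr at 120° is gauche with CN at 180° (0.7); Et at 240° is gauche with CN at 180° (0.8); Et at 240° is gauche with Cl at 300° (0.8). Total 6.2 kcal/mol.
tBu at 120° is eclipsed. COOH at 0° is eclipsed with Cl at 0° (3.0); iPr at 120° is eclipsed with tBu at 120° (6.1); Et at 240° is eclipsed with CN at 240° (2.2). Total 11.3 kcal/mol.
tBu at 180° is staggered. COOH at 0° is gauche with CN at 300° (0.7); COOH at 0° is gauche with Cl at 60° (0.9); iPr at 120° is gauche with tBu at 180° (1.5); iPr at 120° is gauche with Cl at 60° (1.0); Et at 240° is gauche with tBu at 180° (1.7); Et at 240° is gauche with CN at 300° (0.8). Total 6.6 kcal/mol.
tBu at 240° is eclipsed. COOH at 0° is eclipsed with CN at 0° (2.2); iPr at 120° is eclipsed with Cl at 120° (3.6); Et at 240° is eclipsed with tBu at 240° (4.7). Total 10.5 kcal/mol.
tBu at 300° is staggered. COOH at 0° is gauche with tBu at 300° (1.5); COOH at 0° is gauche with CN at 60° (0.7); iPr at 120° is gauche with CN at 60° (0.7); iPr at 120° is gauche with Cl at 180° (1.0); Et at 240° is gauche with tBu at 300° (1.7); Et at 240° is gauche with Cl at 180° (0.8). Total 6.4 kcal/mol.
The maximum (11.3 kcal/mol) occurs with tBu at 120°.

120°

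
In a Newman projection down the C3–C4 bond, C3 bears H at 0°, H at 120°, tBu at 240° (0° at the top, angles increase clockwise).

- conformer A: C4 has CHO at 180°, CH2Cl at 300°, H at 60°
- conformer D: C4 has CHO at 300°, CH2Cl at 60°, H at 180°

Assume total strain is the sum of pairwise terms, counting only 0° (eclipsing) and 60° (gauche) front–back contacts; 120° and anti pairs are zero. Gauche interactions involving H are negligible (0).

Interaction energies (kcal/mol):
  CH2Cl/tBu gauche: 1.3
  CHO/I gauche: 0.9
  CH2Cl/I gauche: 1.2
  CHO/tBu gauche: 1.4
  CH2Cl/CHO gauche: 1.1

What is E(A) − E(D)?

A (staggered): tBu(240°)/CHO(180°) gauche 1.4; tBu(240°)/CH2Cl(300°) gauche 1.3 → 2.7 kcal/mol.
D (staggered): tBu(240°)/CHO(300°) gauche 1.4 → 1.4 kcal/mol.
E(A) − E(D) = 2.7 − 1.4 = +1.3 kcal/mol.

+1.3 kcal/mol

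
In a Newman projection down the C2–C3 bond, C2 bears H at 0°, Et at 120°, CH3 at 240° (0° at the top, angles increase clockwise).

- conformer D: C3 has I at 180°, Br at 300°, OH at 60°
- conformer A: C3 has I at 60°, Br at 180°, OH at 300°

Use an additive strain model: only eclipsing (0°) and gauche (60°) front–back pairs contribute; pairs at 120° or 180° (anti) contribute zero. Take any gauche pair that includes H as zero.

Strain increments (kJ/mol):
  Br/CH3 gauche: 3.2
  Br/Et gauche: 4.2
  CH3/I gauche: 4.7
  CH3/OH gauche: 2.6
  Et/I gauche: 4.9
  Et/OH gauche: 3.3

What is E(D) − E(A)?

D (staggered): Et(120°)/I(180°) gauche 4.9; Et(120°)/OH(60°) gauche 3.3; CH3(240°)/I(180°) gauche 4.7; CH3(240°)/Br(300°) gauche 3.2 → 16.1 kJ/mol.
A (staggered): Et(120°)/I(60°) gauche 4.9; Et(120°)/Br(180°) gauche 4.2; CH3(240°)/Br(180°) gauche 3.2; CH3(240°)/OH(300°) gauche 2.6 → 14.9 kJ/mol.
E(D) − E(A) = 16.1 − 14.9 = +1.2 kJ/mol.

+1.2 kJ/mol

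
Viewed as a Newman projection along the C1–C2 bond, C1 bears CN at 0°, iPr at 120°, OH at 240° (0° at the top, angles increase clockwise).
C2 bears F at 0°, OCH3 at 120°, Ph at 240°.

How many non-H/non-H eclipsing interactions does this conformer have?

3

Non-H eclipsing pairs: CN(0°)/F(0°); iPr(120°)/OCH3(120°); OH(240°)/Ph(240°) — 3 interactions.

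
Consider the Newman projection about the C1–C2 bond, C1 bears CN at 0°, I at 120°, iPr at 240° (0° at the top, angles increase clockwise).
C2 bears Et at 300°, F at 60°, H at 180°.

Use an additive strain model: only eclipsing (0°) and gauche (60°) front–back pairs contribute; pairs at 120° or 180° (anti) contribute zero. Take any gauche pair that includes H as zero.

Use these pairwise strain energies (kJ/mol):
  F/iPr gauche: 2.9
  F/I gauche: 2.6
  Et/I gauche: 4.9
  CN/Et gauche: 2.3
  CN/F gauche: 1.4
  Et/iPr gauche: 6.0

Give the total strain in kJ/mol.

This conformer (staggered): CN–Et gauche, CN–F gauche, I–F gauche, iPr–Et gauche; 2.3 + 1.4 + 2.6 + 6.0 = 12.3 kJ/mol.

12.3 kJ/mol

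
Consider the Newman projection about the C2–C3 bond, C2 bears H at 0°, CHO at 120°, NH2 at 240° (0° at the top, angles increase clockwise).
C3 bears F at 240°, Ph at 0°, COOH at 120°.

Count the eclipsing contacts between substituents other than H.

2

Non-H eclipsing pairs: CHO(120°)/COOH(120°); NH2(240°)/F(240°) — 2 interactions.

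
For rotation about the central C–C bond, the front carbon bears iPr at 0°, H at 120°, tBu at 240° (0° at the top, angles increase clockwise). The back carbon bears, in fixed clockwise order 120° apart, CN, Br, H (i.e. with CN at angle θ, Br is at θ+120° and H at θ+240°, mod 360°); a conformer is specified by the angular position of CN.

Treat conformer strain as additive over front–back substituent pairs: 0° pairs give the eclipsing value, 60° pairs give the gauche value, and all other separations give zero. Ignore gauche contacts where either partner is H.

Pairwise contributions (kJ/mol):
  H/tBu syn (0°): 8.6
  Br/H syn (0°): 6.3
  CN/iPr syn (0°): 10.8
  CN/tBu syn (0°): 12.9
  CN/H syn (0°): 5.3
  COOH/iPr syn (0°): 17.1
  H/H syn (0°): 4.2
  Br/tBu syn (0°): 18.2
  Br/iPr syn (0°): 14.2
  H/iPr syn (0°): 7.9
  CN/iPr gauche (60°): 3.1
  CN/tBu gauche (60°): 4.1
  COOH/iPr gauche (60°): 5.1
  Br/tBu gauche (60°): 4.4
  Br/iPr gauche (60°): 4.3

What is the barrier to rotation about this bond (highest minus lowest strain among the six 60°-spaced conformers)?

23.9 kJ/mol

CN at 0° is eclipsed. iPr at 0° is eclipsed with CN at 0° (10.8); H at 120° is eclipsed with Br at 120° (6.3); tBu at 240° is eclipsed with H at 240° (8.6). Total 25.7 kJ/mol.
CN at 60° is staggered. iPr at 0° is gauche with CN at 60° (3.1); tBu at 240° is gauche with Br at 180° (4.4). Total 7.5 kJ/mol.
CN at 120° is eclipsed. iPr at 0° is eclipsed with H at 0° (7.9); H at 120° is eclipsed with CN at 120° (5.3); tBu at 240° is eclipsed with Br at 240° (18.2). Total 31.4 kJ/mol.
CN at 180° is staggered. iPr at 0° is gauche with Br at 300° (4.3); tBu at 240° is gauche with CN at 180° (4.1); tBu at 240° is gauche with Br at 300° (4.4). Total 12.8 kJ/mol.
CN at 240° is eclipsed. iPr at 0° is eclipsed with Br at 0° (14.2); H at 120° is eclipsed with H at 120° (4.2); tBu at 240° is eclipsed with CN at 240° (12.9). Total 31.3 kJ/mol.
CN at 300° is staggered. iPr at 0° is gauche with CN at 300° (3.1); iPr at 0° is gauche with Br at 60° (4.3); tBu at 240° is gauche with CN at 300° (4.1). Total 11.5 kJ/mol.
Max at 120° (31.4 kJ/mol), min at 60° (7.5 kJ/mol); barrier = 23.9 kJ/mol.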